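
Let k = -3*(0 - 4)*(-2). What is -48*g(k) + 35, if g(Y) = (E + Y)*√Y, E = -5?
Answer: 35 + 2784*I*√6 ≈ 35.0 + 6819.4*I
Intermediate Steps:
k = -24 (k = -3*(-4)*(-2) = 12*(-2) = -24)
g(Y) = √Y*(-5 + Y) (g(Y) = (-5 + Y)*√Y = √Y*(-5 + Y))
-48*g(k) + 35 = -48*√(-24)*(-5 - 24) + 35 = -48*2*I*√6*(-29) + 35 = -(-2784)*I*√6 + 35 = 2784*I*√6 + 35 = 35 + 2784*I*√6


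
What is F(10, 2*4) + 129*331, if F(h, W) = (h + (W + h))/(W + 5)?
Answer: 555115/13 ≈ 42701.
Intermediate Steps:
F(h, W) = (W + 2*h)/(5 + W)
F(10, 2*4) + 129*331 = (2*4 + 2*10)/(5 + 2*4) + 129*331 = (8 + 20)/(5 + 8) + 42699 = 28/13 + 42699 = 555115/13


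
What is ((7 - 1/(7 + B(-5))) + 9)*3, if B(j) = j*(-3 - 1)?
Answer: 431/9 ≈ 47.889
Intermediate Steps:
B(j) = -4*j (B(j) = j*(-4) = -4*j)
((7 - 1/(7 + B(-5))) + 9)*3 = ((7 - 1/(7 - 4*(-5))) + 9)*3 = ((7 - 1/(7 + 20)) + 9)*3 = ((7 - 1/27) + 9)*3 = (188/27 + 9)*3 = (431/27)*3 = 431/9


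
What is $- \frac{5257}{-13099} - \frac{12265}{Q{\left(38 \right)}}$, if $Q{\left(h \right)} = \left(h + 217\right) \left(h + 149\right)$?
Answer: $\frac{1636742}{11356833} \approx 0.14412$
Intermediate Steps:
$Q{\left(h \right)} = \left(149 + h\right) \left(217 + h\right)$ ($Q{\left(h \right)} = \left(217 + h\right) \left(149 + h\right) = \left(149 + h\right) \left(217 + h\right)$)
$- \frac{5257}{-13099} - \frac{12265}{Q{\left(38 \right)}} = - \frac{5257}{-13099} - \frac{12265}{32333 + 38^{2} + 366 \cdot 38} = \left(-5257\right) \left(- \frac{1}{13099}\right) - \frac{12265}{32333 + 1444 + 13908} = \frac{5257}{13099} - \frac{12265}{47685} = \frac{5257}{13099} - \frac{223}{867} = \frac{1636742}{11356833}$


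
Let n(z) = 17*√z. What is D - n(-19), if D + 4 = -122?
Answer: -126 - 17*I*√19 ≈ -126.0 - 74.101*I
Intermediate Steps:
D = -126 (D = -4 - 122 = -126)
D - n(-19) = -126 - 17*√(-19) = -126 - 17*I*√19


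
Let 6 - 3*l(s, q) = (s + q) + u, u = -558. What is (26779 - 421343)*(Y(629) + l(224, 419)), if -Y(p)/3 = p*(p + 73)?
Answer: 1568037186964/3 ≈ 5.2268e+11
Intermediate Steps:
Y(p) = -3*p*(73 + p) (Y(p) = -3*p*(p + 73) = -3*p*(73 + p))
l(s, q) = 188 - q/3 - s/3 (l(s, q) = 2 - ((s + q) - 558)/3 = 2 - ((q + s) - 558)/3 = 2 - (-558 + q + s)/3 = 2 + (186 - q/3 - s/3) = 188 - q/3 - s/3)
(26779 - 421343)*(Y(629) + l(224, 419)) = (26779 - 421343)*(-3*629*(73 + 629) + (188 - ⅓*419 - ⅓*224)) = -394564*(-3*629*702 + (188 - 419/3 - 224/3)) = -394564*(-1324674 - 79/3) = -394564*(-3974101/3) = 1568037186964/3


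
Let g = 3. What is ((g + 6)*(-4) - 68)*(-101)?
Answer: 10504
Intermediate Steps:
((g + 6)*(-4) - 68)*(-101) = ((3 + 6)*(-4) - 68)*(-101) = (9*(-4) - 68)*(-101) = (-36 - 68)*(-101) = -104*(-101) = 10504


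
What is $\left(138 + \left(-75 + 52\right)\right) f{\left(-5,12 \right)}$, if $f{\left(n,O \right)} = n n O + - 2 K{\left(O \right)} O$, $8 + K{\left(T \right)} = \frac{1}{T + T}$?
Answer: $56465$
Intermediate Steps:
$K{\left(T \right)} = -8 + \frac{1}{2 T}$ ($K{\left(T \right)} = -8 + \frac{1}{T + T} = -8 + \frac{1}{2 T}$)
$f{\left(n,O \right)} = O n^{2} + O \left(16 - \frac{1}{O}\right)$ ($f{\left(n,O \right)} = n n O + - 2 \left(-8 + \frac{1}{2 O}\right) O = n^{2} O + \left(16 - \frac{1}{O}\right) O = O n^{2} + O \left(16 - \frac{1}{O}\right)$)
$\left(138 + \left(-75 + 52\right)\right) f{\left(-5,12 \right)} = \left(138 + \left(-75 + 52\right)\right) \left(-1 + 16 \cdot 12 + 12 \left(-5\right)^{2}\right) = \left(138 - 23\right) \left(-1 + 192 + 12 \cdot 25\right) = 115 \left(-1 + 192 + 300\right) = 115 \cdot 491 = 56465$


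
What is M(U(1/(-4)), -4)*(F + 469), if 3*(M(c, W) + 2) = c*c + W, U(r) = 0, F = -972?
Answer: 5030/3 ≈ 1676.7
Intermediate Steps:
M(c, W) = -2 + W/3 + c²/3 (M(c, W) = -2 + (c*c + W)/3 = -2 + (c² + W)/3 = -2 + (W + c²)/3 = -2 + (W/3 + c²/3) = -2 + W/3 + c²/3)
M(U(1/(-4)), -4)*(F + 469) = (-2 + (⅓)*(-4) + (⅓)*0²)*(-972 + 469) = (-2 - 4/3 + (⅓)*0)*(-503) = (-2 - 4/3 + 0)*(-503) = -10/3*(-503) = 5030/3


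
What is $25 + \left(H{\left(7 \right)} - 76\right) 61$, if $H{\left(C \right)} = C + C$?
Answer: $-3757$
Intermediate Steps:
$H{\left(C \right)} = 2 C$
$25 + \left(H{\left(7 \right)} - 76\right) 61 = 25 + \left(2 \cdot 7 - 76\right) 61 = 25 + \left(14 - 76\right) 61 = 25 - 3782 = -3757$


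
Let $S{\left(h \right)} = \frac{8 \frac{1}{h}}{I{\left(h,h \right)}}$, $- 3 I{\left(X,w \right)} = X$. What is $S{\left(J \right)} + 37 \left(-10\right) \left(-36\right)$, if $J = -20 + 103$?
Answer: $\frac{91761456}{6889} \approx 13320.0$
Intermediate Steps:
$I{\left(X,w \right)} = - \frac{X}{3}$
$J = 83$
$S{\left(h \right)} = - \frac{24}{h^{2}}$ ($S{\left(h \right)} = \frac{8 \frac{1}{h}}{\left(- \frac{1}{3}\right) h} = \frac{8}{h} \left(- \frac{3}{h}\right) = - \frac{24}{h^{2}}$)
$S{\left(J \right)} + 37 \left(-10\right) \left(-36\right) = - \frac{24}{6889} + 37 \left(-10\right) \left(-36\right) = \left(-24\right) \frac{1}{6889} - -13320 = - \frac{24}{6889} + 13320 = \frac{91761456}{6889}$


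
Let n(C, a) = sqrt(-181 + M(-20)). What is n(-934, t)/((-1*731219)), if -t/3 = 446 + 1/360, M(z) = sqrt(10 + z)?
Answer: -sqrt(-181 + I*sqrt(10))/731219 ≈ -1.6072e-7 - 1.84e-5*I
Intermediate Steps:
t = -160561/120 (t = -3*(446 + 1/360) = -3*160561/360 = -160561/120 ≈ -1338.0)
n(C, a) = sqrt(-181 + I*sqrt(10)) (n(C, a) = sqrt(-181 + sqrt(10 - 20)) = sqrt(-181 + sqrt(-10)) = sqrt(-181 + I*sqrt(10)))
n(-934, t)/((-1*731219)) = sqrt(-181 + I*sqrt(10))/((-1*731219)) = sqrt(-181 + I*sqrt(10))/(-731219) = sqrt(-181 + I*sqrt(10))*(-1/731219) = -sqrt(-181 + I*sqrt(10))/731219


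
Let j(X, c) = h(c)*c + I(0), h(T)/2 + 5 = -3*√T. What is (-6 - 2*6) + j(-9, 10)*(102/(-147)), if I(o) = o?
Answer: 2518/49 + 2040*√10/49 ≈ 183.04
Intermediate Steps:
h(T) = -10 - 6*√T (h(T) = -10 + 2*(-3*√T) = -10 - 6*√T)
j(X, c) = c*(-10 - 6*√c) (j(X, c) = (-10 - 6*√c)*c + 0 = c*(-10 - 6*√c) + 0 = c*(-10 - 6*√c))
(-6 - 2*6) + j(-9, 10)*(102/(-147)) = (-6 - 2*6) + (-10*10 - 60*√10)*(102/(-147)) = (-6 - 12) + (-100 - 60*√10)*(102*(-1/147)) = -18 + (-100 - 60*√10)*(-34/49) = -18 + (3400/49 + 2040*√10/49) = 2518/49 + 2040*√10/49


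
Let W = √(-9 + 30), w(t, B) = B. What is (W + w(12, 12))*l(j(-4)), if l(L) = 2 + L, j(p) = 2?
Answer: 48 + 4*√21 ≈ 66.330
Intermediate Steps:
W = √21 ≈ 4.5826
(W + w(12, 12))*l(j(-4)) = (√21 + 12)*(2 + 2) = (12 + √21)*4 = 48 + 4*√21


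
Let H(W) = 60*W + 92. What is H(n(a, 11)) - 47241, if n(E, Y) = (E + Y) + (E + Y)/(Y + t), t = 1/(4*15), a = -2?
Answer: -30776149/661 ≈ -46560.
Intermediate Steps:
t = 1/60 (t = (¼)*(1/15) = 1/60 ≈ 0.016667)
n(E, Y) = E + Y + (E + Y)/(1/60 + Y) (n(E, Y) = (E + Y) + (E + Y)/(Y + 1/60) = (E + Y) + (E + Y)/(1/60 + Y) = E + Y + (E + Y)/(1/60 + Y))
H(W) = 92 + 60*W
H(n(a, 11)) - 47241 = (92 + 60*((60*11² + 61*(-2) + 61*11 + 60*(-2)*11)/(1 + 60*11))) - 47241 = (92 + 60*((60*121 - 122 + 671 - 1320)/(1 + 660))) - 47241 = (92 + 60*((7260 - 122 + 671 - 1320)/661)) - 47241 = (92 + 60*((1/661)*6489)) - 47241 = (92 + 60*(6489/661)) - 47241 = (92 + 389340/661) - 47241 = 450152/661 - 47241 = -30776149/661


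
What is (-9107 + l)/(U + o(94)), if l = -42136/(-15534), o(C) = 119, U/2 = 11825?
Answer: -70713001/184613823 ≈ -0.38303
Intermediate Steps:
U = 23650 (U = 2*11825 = 23650)
l = 21068/7767 (l = -42136*(-1/15534) = 21068/7767 ≈ 2.7125)
(-9107 + l)/(U + o(94)) = (-9107 + 21068/7767)/(23650 + 119) = -70713001/7767/23769 = -70713001/7767*1/23769 = -70713001/184613823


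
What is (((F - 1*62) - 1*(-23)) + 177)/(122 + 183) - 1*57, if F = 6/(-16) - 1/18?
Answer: -248363/4392 ≈ -56.549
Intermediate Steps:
F = -31/72 (F = 6*(-1/16) - 1*1/18 = -3/8 - 1/18 = -31/72 ≈ -0.43056)
(((F - 1*62) - 1*(-23)) + 177)/(122 + 183) - 1*57 = (((-31/72 - 1*62) - 1*(-23)) + 177)/(122 + 183) - 1*57 = (((-31/72 - 62) + 23) + 177)/305 - 57 = ((-4495/72 + 23) + 177)*(1/305) - 57 = (-2839/72 + 177)*(1/305) - 57 = (9905/72)*(1/305) - 57 = 1981/4392 - 57 = -248363/4392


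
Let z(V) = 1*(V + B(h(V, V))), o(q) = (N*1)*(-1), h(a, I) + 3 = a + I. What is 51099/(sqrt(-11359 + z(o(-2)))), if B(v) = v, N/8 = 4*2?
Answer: -51099*I*sqrt(11554)/11554 ≈ -475.39*I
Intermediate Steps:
N = 64 (N = 8*(4*2) = 8*8 = 64)
h(a, I) = -3 + I + a (h(a, I) = -3 + (a + I) = -3 + (I + a) = -3 + I + a)
o(q) = -64 (o(q) = (64*1)*(-1) = 64*(-1) = -64)
z(V) = -3 + 3*V (z(V) = 1*(V + (-3 + V + V)) = 1*(V + (-3 + 2*V)) = 1*(-3 + 3*V) = -3 + 3*V)
51099/(sqrt(-11359 + z(o(-2)))) = 51099/(sqrt(-11359 + (-3 + 3*(-64)))) = 51099/(sqrt(-11359 + (-3 - 192))) = 51099/(sqrt(-11359 - 195)) = 51099/(sqrt(-11554)) = 51099/((I*sqrt(11554))) = 51099*(-I*sqrt(11554)/11554) = -51099*I*sqrt(11554)/11554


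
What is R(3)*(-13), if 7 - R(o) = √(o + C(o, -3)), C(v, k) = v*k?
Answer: -91 + 13*I*√6 ≈ -91.0 + 31.843*I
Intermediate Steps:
C(v, k) = k*v
R(o) = 7 - √2*√(-o) (R(o) = 7 - √(o - 3*o) = 7 - √(-2*o) = 7 - √2*√(-o))
R(3)*(-13) = (7 - √2*√(-1*3))*(-13) = (7 - √2*√(-3))*(-13) = (7 - √2*I*√3)*(-13) = (7 - I*√6)*(-13) = -91 + 13*I*√6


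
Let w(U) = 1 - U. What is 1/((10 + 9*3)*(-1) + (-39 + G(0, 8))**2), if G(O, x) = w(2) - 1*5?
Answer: 1/1988 ≈ 0.00050302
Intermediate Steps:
G(O, x) = -6 (G(O, x) = (1 - 1*2) - 1*5 = (1 - 2) - 5 = -1 - 5 = -6)
1/((10 + 9*3)*(-1) + (-39 + G(0, 8))**2) = 1/((10 + 9*3)*(-1) + (-39 - 6)**2) = 1/((10 + 27)*(-1) + (-45)**2) = 1/(37*(-1) + 2025) = 1/(-37 + 2025) = 1/1988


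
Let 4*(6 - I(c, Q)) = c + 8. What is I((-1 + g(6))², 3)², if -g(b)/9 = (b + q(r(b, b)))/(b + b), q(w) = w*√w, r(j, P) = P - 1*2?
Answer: 216225/256 ≈ 844.63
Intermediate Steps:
r(j, P) = -2 + P (r(j, P) = P - 2 = -2 + P)
q(w) = w^(3/2)
g(b) = -9*(b + (-2 + b)^(3/2))/(2*b) (g(b) = -9*(b + (-2 + b)^(3/2))/(b + b) = -9*(b + (-2 + b)^(3/2))/(2*b))
I(c, Q) = 4 - c/4 (I(c, Q) = 6 - (c + 8)/4 = 6 - (8 + c)/4 = 6 + (-2 - c/4) = 4 - c/4)
I((-1 + g(6))², 3)² = (4 - (-1 + (9/2)*(-1*6 - (-2 + 6)^(3/2))/6)²/4)² = (4 - (-1 + (9/2)*(⅙)*(-6 - 4^(3/2)))²/4)² = (4 - (-1 + (9/2)*(⅙)*(-6 - 1*8))²/4)² = (4 - (-1 + (9/2)*(⅙)*(-6 - 8))²/4)² = (4 - (-1 + (9/2)*(⅙)*(-14))²/4)² = (4 - (-1 - 21/2)²/4)² = (4 - (-23/2)²/4)² = (4 - ¼*529/4)² = (4 - 529/16)² = (-465/16)² = 216225/256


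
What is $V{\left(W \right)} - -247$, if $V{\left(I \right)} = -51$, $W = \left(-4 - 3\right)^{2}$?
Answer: $196$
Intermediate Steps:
$W = 49$ ($W = \left(-7\right)^{2} = 49$)
$V{\left(W \right)} - -247 = -51 - -247 = -51 + 247 = 196$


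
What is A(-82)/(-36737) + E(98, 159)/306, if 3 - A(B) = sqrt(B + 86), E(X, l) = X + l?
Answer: 555359/661266 ≈ 0.83984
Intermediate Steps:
A(B) = 3 - sqrt(86 + B) (A(B) = 3 - sqrt(B + 86) = 3 - sqrt(86 + B))
A(-82)/(-36737) + E(98, 159)/306 = (3 - sqrt(86 - 82))/(-36737) + (98 + 159)/306 = (3 - sqrt(4))*(-1/36737) + 257*(1/306) = (3 - 1*2)*(-1/36737) + 257/306 = (3 - 2)*(-1/36737) + 257/306 = 1*(-1/36737) + 257/306 = -1/36737 + 257/306 = 555359/661266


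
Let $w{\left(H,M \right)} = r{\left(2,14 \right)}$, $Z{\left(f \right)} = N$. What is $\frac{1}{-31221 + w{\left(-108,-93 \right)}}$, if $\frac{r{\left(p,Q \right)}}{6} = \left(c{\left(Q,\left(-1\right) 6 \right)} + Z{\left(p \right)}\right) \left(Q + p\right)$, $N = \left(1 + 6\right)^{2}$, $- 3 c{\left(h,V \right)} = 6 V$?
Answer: $- \frac{1}{25365} \approx -3.9424 \cdot 10^{-5}$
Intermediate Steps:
$c{\left(h,V \right)} = - 2 V$ ($c{\left(h,V \right)} = - \frac{6 V}{3} = - 2 V$)
$N = 49$ ($N = 7^{2} = 49$)
$Z{\left(f \right)} = 49$
$r{\left(p,Q \right)} = 366 Q + 366 p$ ($r{\left(p,Q \right)} = 6 \left(- 2 \left(\left(-1\right) 6\right) + 49\right) \left(Q + p\right) = 6 \left(\left(-2\right) \left(-6\right) + 49\right) \left(Q + p\right) = 6 \left(12 + 49\right) \left(Q + p\right) = 6 \cdot 61 \left(Q + p\right) = 6 \left(61 Q + 61 p\right) = 366 Q + 366 p$)
$w{\left(H,M \right)} = 5856$ ($w{\left(H,M \right)} = 366 \cdot 14 + 366 \cdot 2 = 5124 + 732 = 5856$)
$\frac{1}{-31221 + w{\left(-108,-93 \right)}} = \frac{1}{-31221 + 5856} = \frac{1}{-25365} = - \frac{1}{25365}$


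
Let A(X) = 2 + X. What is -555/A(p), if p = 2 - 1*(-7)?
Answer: -555/11 ≈ -50.455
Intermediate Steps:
p = 9 (p = 2 + 7 = 9)
-555/A(p) = -555/(2 + 9) = -555/11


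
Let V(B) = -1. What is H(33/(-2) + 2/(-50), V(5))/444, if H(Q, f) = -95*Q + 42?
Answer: 16133/4440 ≈ 3.6336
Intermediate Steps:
H(Q, f) = 42 - 95*Q
H(33/(-2) + 2/(-50), V(5))/444 = (42 - 95*(33/(-2) + 2/(-50)))/444 = (42 - 95*(33*(-1/2) + 2*(-1/50)))*(1/444) = (42 - 95*(-33/2 - 1/25))*(1/444) = (42 - 95*(-827/50))*(1/444) = (42 + 15713/10)*(1/444) = (16133/10)*(1/444) = 16133/4440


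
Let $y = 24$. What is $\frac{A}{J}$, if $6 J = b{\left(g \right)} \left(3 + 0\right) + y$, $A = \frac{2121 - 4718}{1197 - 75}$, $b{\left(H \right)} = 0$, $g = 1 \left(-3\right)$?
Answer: $- \frac{2597}{4488} \approx -0.57865$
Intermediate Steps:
$g = -3$
$A = - \frac{2597}{1122} \approx -2.3146$
$J = 4$ ($J = \frac{0 \left(3 + 0\right) + 24}{6} = \frac{0 \cdot 3 + 24}{6} = \frac{0 + 24}{6} = \frac{1}{6} \cdot 24 = 4$)
$\frac{A}{J} = - \frac{2597}{1122 \cdot 4} = \left(- \frac{2597}{1122}\right) \frac{1}{4} = - \frac{2597}{4488}$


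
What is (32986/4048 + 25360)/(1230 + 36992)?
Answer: 51345133/77361328 ≈ 0.66371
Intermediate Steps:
(32986/4048 + 25360)/(1230 + 36992) = (32986*(1/4048) + 25360)/38222 = (16493/2024 + 25360)*(1/38222) = (51345133/2024)*(1/38222) = 51345133/77361328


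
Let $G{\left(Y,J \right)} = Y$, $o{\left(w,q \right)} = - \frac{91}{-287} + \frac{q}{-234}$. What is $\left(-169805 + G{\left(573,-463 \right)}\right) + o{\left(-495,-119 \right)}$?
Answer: $- \frac{1623603887}{9594} \approx -1.6923 \cdot 10^{5}$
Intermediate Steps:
$o{\left(w,q \right)} = \frac{13}{41} - \frac{q}{234}$ ($o{\left(w,q \right)} = \left(-91\right) \left(- \frac{1}{287}\right) + q \left(- \frac{1}{234}\right) = \frac{13}{41} - \frac{q}{234}$)
$\left(-169805 + G{\left(573,-463 \right)}\right) + o{\left(-495,-119 \right)} = \left(-169805 + 573\right) + \left(\frac{13}{41} - - \frac{119}{234}\right) = -169232 + \left(\frac{13}{41} + \frac{119}{234}\right) = -169232 + \frac{7921}{9594} = - \frac{1623603887}{9594}$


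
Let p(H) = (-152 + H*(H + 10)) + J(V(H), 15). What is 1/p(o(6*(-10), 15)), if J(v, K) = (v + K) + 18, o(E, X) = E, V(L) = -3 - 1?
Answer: 1/2877 ≈ 0.00034758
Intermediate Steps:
V(L) = -4
J(v, K) = 18 + K + v (J(v, K) = (K + v) + 18 = 18 + K + v)
p(H) = -123 + H*(10 + H) (p(H) = (-152 + H*(H + 10)) + (18 + 15 - 4) = (-152 + H*(10 + H)) + 29 = -123 + H*(10 + H))
1/p(o(6*(-10), 15)) = 1/(-123 + (6*(-10))² + 10*(6*(-10))) = 1/(-123 + (-60)² + 10*(-60)) = 1/(-123 + 3600 - 600) = 1/2877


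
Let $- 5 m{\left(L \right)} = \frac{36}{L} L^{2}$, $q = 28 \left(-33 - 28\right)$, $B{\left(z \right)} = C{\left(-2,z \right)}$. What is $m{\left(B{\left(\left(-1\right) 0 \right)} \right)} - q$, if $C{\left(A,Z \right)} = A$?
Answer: $\frac{8612}{5} \approx 1722.4$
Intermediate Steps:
$B{\left(z \right)} = -2$
$q = -1708$ ($q = 28 \left(-61\right) = -1708$)
$m{\left(L \right)} = - \frac{36 L}{5}$ ($m{\left(L \right)} = - \frac{\frac{36}{L} L^{2}}{5} = - \frac{36 L}{5}$)
$m{\left(B{\left(\left(-1\right) 0 \right)} \right)} - q = \left(- \frac{36}{5}\right) \left(-2\right) - -1708 = \frac{72}{5} + 1708 = \frac{8612}{5}$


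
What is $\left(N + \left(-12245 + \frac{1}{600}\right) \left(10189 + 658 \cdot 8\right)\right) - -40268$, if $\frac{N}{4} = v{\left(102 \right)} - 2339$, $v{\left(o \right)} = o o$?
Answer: $- \frac{37829886249}{200} \approx -1.8915 \cdot 10^{8}$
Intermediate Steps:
$v{\left(o \right)} = o^{2}$
$N = 32260$ ($N = 4 \left(102^{2} - 2339\right) = 4 \left(10404 - 2339\right) = 4 \cdot 8065 = 32260$)
$\left(N + \left(-12245 + \frac{1}{600}\right) \left(10189 + 658 \cdot 8\right)\right) - -40268 = \left(32260 + \left(-12245 + \frac{1}{600}\right) \left(10189 + 658 \cdot 8\right)\right) - -40268 = \left(32260 + \left(-12245 + \frac{1}{600}\right) \left(10189 + 5264\right)\right) + 40268 = \left(32260 - \frac{37844391849}{200}\right) + 40268 = - \frac{37837939849}{200} + 40268 = - \frac{37829886249}{200}$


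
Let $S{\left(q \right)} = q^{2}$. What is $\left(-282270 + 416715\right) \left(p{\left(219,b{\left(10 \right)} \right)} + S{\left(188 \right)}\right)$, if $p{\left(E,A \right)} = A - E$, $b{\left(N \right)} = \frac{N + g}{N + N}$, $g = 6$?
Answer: $4722488181$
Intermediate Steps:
$b{\left(N \right)} = \frac{6 + N}{2 N}$ ($b{\left(N \right)} = \frac{N + 6}{N + N} = \frac{6 + N}{2 N}$)
$\left(-282270 + 416715\right) \left(p{\left(219,b{\left(10 \right)} \right)} + S{\left(188 \right)}\right) = \left(-282270 + 416715\right) \left(\left(\frac{6 + 10}{2 \cdot 10} - 219\right) + 188^{2}\right) = 134445 \left(\left(\frac{1}{2} \cdot \frac{1}{10} \cdot 16 - 219\right) + 35344\right) = 134445 \left(\left(\frac{4}{5} - 219\right) + 35344\right) = 134445 \left(- \frac{1091}{5} + 35344\right) = 134445 \cdot \frac{175629}{5} = 4722488181$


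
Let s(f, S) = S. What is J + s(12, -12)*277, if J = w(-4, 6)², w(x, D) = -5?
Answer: -3299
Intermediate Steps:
J = 25 (J = (-5)² = 25)
J + s(12, -12)*277 = 25 - 12*277 = 25 - 3324 = -3299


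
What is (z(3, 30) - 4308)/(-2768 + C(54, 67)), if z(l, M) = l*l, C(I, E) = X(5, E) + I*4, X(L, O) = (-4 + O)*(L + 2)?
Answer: 4299/2111 ≈ 2.0365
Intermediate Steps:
X(L, O) = (-4 + O)*(2 + L)
C(I, E) = -28 + 4*I + 7*E (C(I, E) = (-8 - 4*5 + 2*E + 5*E) + I*4 = (-8 - 20 + 2*E + 5*E) + 4*I = (-28 + 7*E) + 4*I = -28 + 4*I + 7*E)
z(l, M) = l²
(z(3, 30) - 4308)/(-2768 + C(54, 67)) = (3² - 4308)/(-2768 + (-28 + 4*54 + 7*67)) = (9 - 4308)/(-2768 + (-28 + 216 + 469)) = -4299/(-2768 + 657) = -4299/(-2111) = -4299*(-1/2111) = 4299/2111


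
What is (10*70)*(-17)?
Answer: -11900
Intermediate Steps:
(10*70)*(-17) = 700*(-17) = -11900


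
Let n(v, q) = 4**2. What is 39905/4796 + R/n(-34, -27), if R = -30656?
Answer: -9149231/4796 ≈ -1907.7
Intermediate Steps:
n(v, q) = 16
39905/4796 + R/n(-34, -27) = 39905/4796 - 30656/16 = 39905*(1/4796) - 30656*1/16 = 39905/4796 - 1916 = -9149231/4796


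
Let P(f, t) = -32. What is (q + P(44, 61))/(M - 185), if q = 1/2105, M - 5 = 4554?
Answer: -22453/3069090 ≈ -0.0073159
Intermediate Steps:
M = 4559 (M = 5 + 4554 = 4559)
q = 1/2105 ≈ 0.00047506
(q + P(44, 61))/(M - 185) = (1/2105 - 32)/(4559 - 185) = -67359/2105/4374 = -67359/2105*1/4374 = -22453/3069090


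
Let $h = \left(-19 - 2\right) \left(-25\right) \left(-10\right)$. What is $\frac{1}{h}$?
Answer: $- \frac{1}{5250} \approx -0.00019048$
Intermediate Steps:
$h = -5250$ ($h = \left(-21\right) \left(-25\right) \left(-10\right) = 525 \left(-10\right) = -5250$)
$\frac{1}{h} = \frac{1}{-5250} = - \frac{1}{5250}$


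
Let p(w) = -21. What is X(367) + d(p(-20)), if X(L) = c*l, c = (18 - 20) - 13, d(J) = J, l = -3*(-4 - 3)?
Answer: -336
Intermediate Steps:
l = 21 (l = -3*(-7) = 21)
c = -15 (c = -2 - 13 = -15)
X(L) = -315 (X(L) = -15*21 = -315)
X(367) + d(p(-20)) = -315 - 21 = -336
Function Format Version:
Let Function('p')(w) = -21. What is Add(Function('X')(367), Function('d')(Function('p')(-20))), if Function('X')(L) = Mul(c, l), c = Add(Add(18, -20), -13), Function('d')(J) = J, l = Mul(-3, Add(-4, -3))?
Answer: -336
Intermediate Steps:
l = 21 (l = Mul(-3, -7) = 21)
c = -15 (c = Add(-2, -13) = -15)
Function('X')(L) = -315 (Function('X')(L) = Mul(-15, 21) = -315)
Add(Function('X')(367), Function('d')(Function('p')(-20))) = Add(-315, -21) = -336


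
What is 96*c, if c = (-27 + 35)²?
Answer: 6144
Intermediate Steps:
c = 64 (c = 8² = 64)
96*c = 96*64 = 6144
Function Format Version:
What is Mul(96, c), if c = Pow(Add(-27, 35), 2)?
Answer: 6144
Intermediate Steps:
c = 64 (c = Pow(8, 2) = 64)
Mul(96, c) = Mul(96, 64) = 6144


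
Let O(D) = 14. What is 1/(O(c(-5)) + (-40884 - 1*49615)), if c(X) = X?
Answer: -1/90485 ≈ -1.1052e-5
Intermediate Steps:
1/(O(c(-5)) + (-40884 - 1*49615)) = 1/(14 + (-40884 - 1*49615)) = 1/(14 + (-40884 - 49615)) = 1/(14 - 90499) = 1/(-90485) = -1/90485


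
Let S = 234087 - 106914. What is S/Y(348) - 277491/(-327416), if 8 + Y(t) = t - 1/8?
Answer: 333862297773/890244104 ≈ 375.02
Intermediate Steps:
S = 127173
Y(t) = -65/8 + t (Y(t) = -8 + (t - 1/8) = -8 + (t - 1*⅛) = -8 + (t - ⅛) = -8 + (-⅛ + t) = -65/8 + t)
S/Y(348) - 277491/(-327416) = 127173/(-65/8 + 348) - 277491/(-327416) = 127173/(2719/8) - 277491*(-1/327416) = 127173*(8/2719) + 277491/327416 = 1017384/2719 + 277491/327416 = 333862297773/890244104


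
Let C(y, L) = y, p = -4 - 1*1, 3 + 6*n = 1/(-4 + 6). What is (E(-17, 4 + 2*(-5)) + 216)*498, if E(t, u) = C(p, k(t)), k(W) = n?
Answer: 105078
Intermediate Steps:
n = -5/12 (n = -1/2 + 1/(6*(-4 + 6)) = -1/2 + (1/6)/2 = -1/2 + (1/6)*(1/2) = -1/2 + 1/12 = -5/12 ≈ -0.41667)
k(W) = -5/12
p = -5 (p = -4 - 1 = -5)
E(t, u) = -5
(E(-17, 4 + 2*(-5)) + 216)*498 = (-5 + 216)*498 = 211*498 = 105078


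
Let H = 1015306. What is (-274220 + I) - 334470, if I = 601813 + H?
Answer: 1008429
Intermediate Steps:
I = 1617119 (I = 601813 + 1015306 = 1617119)
(-274220 + I) - 334470 = (-274220 + 1617119) - 334470 = 1342899 - 334470 = 1008429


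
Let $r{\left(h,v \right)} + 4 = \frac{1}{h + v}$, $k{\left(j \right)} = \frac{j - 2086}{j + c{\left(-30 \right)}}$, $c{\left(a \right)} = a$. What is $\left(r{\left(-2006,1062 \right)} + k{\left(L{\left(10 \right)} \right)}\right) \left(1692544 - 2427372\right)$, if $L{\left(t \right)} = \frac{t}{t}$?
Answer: $- \frac{341457486849}{6844} \approx -4.9892 \cdot 10^{7}$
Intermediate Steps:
$L{\left(t \right)} = 1$
$k{\left(j \right)} = \frac{-2086 + j}{-30 + j}$ ($k{\left(j \right)} = \frac{j - 2086}{j - 30} = \frac{-2086 + j}{-30 + j}$)
$r{\left(h,v \right)} = -4 + \frac{1}{h + v}$
$\left(r{\left(-2006,1062 \right)} + k{\left(L{\left(10 \right)} \right)}\right) \left(1692544 - 2427372\right) = \left(\frac{1 - -8024 - 4248}{-2006 + 1062} + \frac{-2086 + 1}{-30 + 1}\right) \left(1692544 - 2427372\right) = \left(\frac{1 + 8024 - 4248}{-944} + \frac{1}{-29} \left(-2085\right)\right) \left(-734828\right) = \left(\left(- \frac{1}{944}\right) 3777 - - \frac{2085}{29}\right) \left(-734828\right) = \left(- \frac{3777}{944} + \frac{2085}{29}\right) \left(-734828\right) = \frac{1858707}{27376} \left(-734828\right) = - \frac{341457486849}{6844}$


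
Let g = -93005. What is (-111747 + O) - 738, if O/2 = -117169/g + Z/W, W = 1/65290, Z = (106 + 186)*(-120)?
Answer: -425556996649087/93005 ≈ -4.5756e+9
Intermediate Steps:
Z = -35040 (Z = 292*(-120) = -35040)
W = 1/65290 ≈ 1.5316e-5
O = -425546534981662/93005 (O = 2*(-117169/(-93005) - 35040/1/65290) = 2*(-117169*(-1/93005) - 35040*65290) = 2*(117169/93005 - 2287761600) = 2*(-212773267490831/93005) = -425546534981662/93005 ≈ -4.5755e+9)
(-111747 + O) - 738 = (-111747 - 425546534981662/93005) - 738 = -425556928011397/93005 - 738 = -425556996649087/93005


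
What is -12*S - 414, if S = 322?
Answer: -4278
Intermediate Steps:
-12*S - 414 = -12*322 - 414 = -3864 - 414 = -4278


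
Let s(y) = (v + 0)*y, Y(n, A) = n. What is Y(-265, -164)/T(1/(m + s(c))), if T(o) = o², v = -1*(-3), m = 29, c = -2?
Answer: -140185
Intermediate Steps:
v = 3
s(y) = 3*y (s(y) = (3 + 0)*y = 3*y)
Y(-265, -164)/T(1/(m + s(c))) = -265*(29 + 3*(-2))² = -265*(29 - 6)² = -265/((1/23)²) = -265/1/529 = -265*529 = -140185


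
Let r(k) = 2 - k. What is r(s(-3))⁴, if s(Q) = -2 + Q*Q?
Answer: 625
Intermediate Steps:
s(Q) = -2 + Q²
r(s(-3))⁴ = (2 - (-2 + (-3)²))⁴ = (2 - (-2 + 9))⁴ = (2 - 1*7)⁴ = (2 - 7)⁴ = (-5)⁴ = 625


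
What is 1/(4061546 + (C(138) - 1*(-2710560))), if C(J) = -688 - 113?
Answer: 1/6771305 ≈ 1.4768e-7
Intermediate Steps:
C(J) = -801
1/(4061546 + (C(138) - 1*(-2710560))) = 1/(4061546 + (-801 - 1*(-2710560))) = 1/(4061546 + (-801 + 2710560)) = 1/(4061546 + 2709759) = 1/6771305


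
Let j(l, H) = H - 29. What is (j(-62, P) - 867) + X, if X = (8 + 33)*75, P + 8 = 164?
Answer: 2335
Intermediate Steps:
P = 156 (P = -8 + 164 = 156)
j(l, H) = -29 + H
X = 3075 (X = 41*75 = 3075)
(j(-62, P) - 867) + X = ((-29 + 156) - 867) + 3075 = (127 - 867) + 3075 = -740 + 3075 = 2335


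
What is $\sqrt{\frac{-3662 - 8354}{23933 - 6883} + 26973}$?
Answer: $\frac{\sqrt{78409136597}}{1705} \approx 164.23$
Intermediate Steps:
$\sqrt{\frac{-3662 - 8354}{23933 - 6883} + 26973} = \sqrt{- \frac{12016}{17050} + 26973} = \sqrt{\left(-12016\right) \frac{1}{17050} + 26973} = \sqrt{- \frac{6008}{8525} + 26973} = \sqrt{\frac{229938817}{8525}} = \frac{\sqrt{78409136597}}{1705}$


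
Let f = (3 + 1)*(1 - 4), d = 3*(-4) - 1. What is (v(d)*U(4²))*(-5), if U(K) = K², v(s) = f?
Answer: 15360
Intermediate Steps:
d = -13 (d = -12 - 1 = -13)
f = -12 (f = 4*(-3) = -12)
v(s) = -12
(v(d)*U(4²))*(-5) = -12*(4²)²*(-5) = -12*16²*(-5) = -12*256*(-5) = -3072*(-5) = 15360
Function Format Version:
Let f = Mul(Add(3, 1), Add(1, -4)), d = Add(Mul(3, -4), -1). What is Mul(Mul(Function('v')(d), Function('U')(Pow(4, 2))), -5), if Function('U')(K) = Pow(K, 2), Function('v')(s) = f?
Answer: 15360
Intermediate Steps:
d = -13 (d = Add(-12, -1) = -13)
f = -12 (f = Mul(4, -3) = -12)
Function('v')(s) = -12
Mul(Mul(Function('v')(d), Function('U')(Pow(4, 2))), -5) = Mul(Mul(-12, Pow(Pow(4, 2), 2)), -5) = Mul(Mul(-12, Pow(16, 2)), -5) = Mul(Mul(-12, 256), -5) = Mul(-3072, -5) = 15360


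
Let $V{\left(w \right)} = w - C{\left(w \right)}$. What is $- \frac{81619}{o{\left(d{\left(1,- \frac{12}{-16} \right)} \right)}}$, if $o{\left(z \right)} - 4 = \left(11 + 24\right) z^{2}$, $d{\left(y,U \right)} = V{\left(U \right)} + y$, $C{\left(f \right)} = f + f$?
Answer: $- \frac{1305904}{99} \approx -13191.0$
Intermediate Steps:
$C{\left(f \right)} = 2 f$
$V{\left(w \right)} = - w$ ($V{\left(w \right)} = w - 2 w = - w$)
$d{\left(y,U \right)} = y - U$ ($d{\left(y,U \right)} = - U + y = y - U$)
$o{\left(z \right)} = 4 + 35 z^{2}$ ($o{\left(z \right)} = 4 + \left(11 + 24\right) z^{2} = 4 + 35 z^{2}$)
$- \frac{81619}{o{\left(d{\left(1,- \frac{12}{-16} \right)} \right)}} = - \frac{81619}{4 + 35 \left(1 - - \frac{12}{-16}\right)^{2}} = - \frac{81619}{4 + 35 \left(1 - \left(-12\right) \left(- \frac{1}{16}\right)\right)^{2}} = - \frac{81619}{4 + 35 \left(1 - \frac{3}{4}\right)^{2}} = - \frac{81619}{4 + \frac{35}{16}} = - \frac{81619}{\frac{99}{16}} = \left(-81619\right) \frac{16}{99} = - \frac{1305904}{99}$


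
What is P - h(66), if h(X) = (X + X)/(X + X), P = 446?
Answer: 445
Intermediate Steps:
h(X) = 1 (h(X) = (2*X)/((2*X)) = (2*X)*(1/(2*X)) = 1)
P - h(66) = 446 - 1*1 = 446 - 1 = 445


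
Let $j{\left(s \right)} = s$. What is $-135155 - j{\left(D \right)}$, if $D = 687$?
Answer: $-135842$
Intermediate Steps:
$-135155 - j{\left(D \right)} = -135155 - 687 = -135842$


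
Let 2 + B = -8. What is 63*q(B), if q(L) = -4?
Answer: -252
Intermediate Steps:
B = -10 (B = -2 - 8 = -10)
63*q(B) = 63*(-4) = -252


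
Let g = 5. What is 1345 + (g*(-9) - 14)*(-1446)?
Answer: 86659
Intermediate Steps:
1345 + (g*(-9) - 14)*(-1446) = 1345 + (5*(-9) - 14)*(-1446) = 1345 + (-45 - 14)*(-1446) = 1345 - 59*(-1446) = 1345 + 85314 = 86659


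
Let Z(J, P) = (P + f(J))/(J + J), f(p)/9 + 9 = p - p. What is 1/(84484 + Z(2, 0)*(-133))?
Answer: 4/348709 ≈ 1.1471e-5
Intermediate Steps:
f(p) = -81 (f(p) = -81 + 9*(p - p) = -81 + 9*0 = -81 + 0 = -81)
Z(J, P) = (-81 + P)/(2*J) (Z(J, P) = (P - 81)/(J + J) = (-81 + P)/((2*J)) = (-81 + P)*(1/(2*J)) = (-81 + P)/(2*J))
1/(84484 + Z(2, 0)*(-133)) = 1/(84484 + ((½)*(-81 + 0)/2)*(-133)) = 1/(84484 + ((½)*(½)*(-81))*(-133)) = 1/(84484 - 81/4*(-133)) = 1/(84484 + 10773/4) = 1/(348709/4) = 4/348709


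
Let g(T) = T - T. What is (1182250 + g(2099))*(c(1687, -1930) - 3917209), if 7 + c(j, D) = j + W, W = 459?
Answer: -4628591507500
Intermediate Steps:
c(j, D) = 452 + j (c(j, D) = -7 + (j + 459) = -7 + (459 + j) = 452 + j)
g(T) = 0
(1182250 + g(2099))*(c(1687, -1930) - 3917209) = (1182250 + 0)*((452 + 1687) - 3917209) = 1182250*(2139 - 3917209) = 1182250*(-3915070) = -4628591507500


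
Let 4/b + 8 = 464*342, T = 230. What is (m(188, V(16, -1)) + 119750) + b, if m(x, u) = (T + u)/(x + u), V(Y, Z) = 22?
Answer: 950106021/7934 ≈ 1.1975e+5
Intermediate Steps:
b = 1/39670 (b = 4/(-8 + 464*342) = 4/(-8 + 158688) = 4/158680 = 4*(1/158680) = 1/39670 ≈ 2.5208e-5)
m(x, u) = (230 + u)/(u + x) (m(x, u) = (230 + u)/(x + u) = (230 + u)/(u + x))
(m(188, V(16, -1)) + 119750) + b = ((230 + 22)/(22 + 188) + 119750) + 1/39670 = (252/210 + 119750) + 1/39670 = ((1/210)*252 + 119750) + 1/39670 = (6/5 + 119750) + 1/39670 = 598756/5 + 1/39670 = 950106021/7934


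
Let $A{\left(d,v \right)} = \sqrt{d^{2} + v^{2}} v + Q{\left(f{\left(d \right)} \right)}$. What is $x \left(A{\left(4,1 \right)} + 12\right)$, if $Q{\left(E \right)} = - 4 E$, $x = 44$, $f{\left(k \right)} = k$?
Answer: $-176 + 44 \sqrt{17} \approx 5.4166$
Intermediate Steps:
$A{\left(d,v \right)} = - 4 d + v \sqrt{d^{2} + v^{2}}$ ($A{\left(d,v \right)} = \sqrt{d^{2} + v^{2}} v - 4 d = v \sqrt{d^{2} + v^{2}} - 4 d = - 4 d + v \sqrt{d^{2} + v^{2}}$)
$x \left(A{\left(4,1 \right)} + 12\right) = 44 \left(\left(\left(-4\right) 4 + 1 \sqrt{4^{2} + 1^{2}}\right) + 12\right) = 44 \left(\left(-16 + 1 \sqrt{16 + 1}\right) + 12\right) = 44 \left(\left(-16 + 1 \sqrt{17}\right) + 12\right) = 44 \left(\left(-16 + \sqrt{17}\right) + 12\right) = 44 \left(-4 + \sqrt{17}\right) = -176 + 44 \sqrt{17}$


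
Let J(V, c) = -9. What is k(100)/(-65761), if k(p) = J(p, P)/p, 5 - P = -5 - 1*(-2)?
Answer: 9/6576100 ≈ 1.3686e-6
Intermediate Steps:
P = 8 (P = 5 - (-5 - 1*(-2)) = 5 - (-5 + 2) = 5 - 1*(-3) = 5 + 3 = 8)
k(p) = -9/p
k(100)/(-65761) = -9/100/(-65761) = -9*1/100*(-1/65761) = -9/100*(-1/65761) = 9/6576100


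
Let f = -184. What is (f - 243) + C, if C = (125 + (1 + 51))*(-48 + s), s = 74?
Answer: 4175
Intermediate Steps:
C = 4602 (C = (125 + (1 + 51))*(-48 + 74) = (125 + 52)*26 = 177*26 = 4602)
(f - 243) + C = (-184 - 243) + 4602 = -427 + 4602 = 4175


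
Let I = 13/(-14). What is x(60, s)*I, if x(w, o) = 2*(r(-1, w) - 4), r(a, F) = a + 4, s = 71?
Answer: 13/7 ≈ 1.8571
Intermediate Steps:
r(a, F) = 4 + a
x(w, o) = -2 (x(w, o) = 2*((4 - 1) - 4) = 2*(3 - 4) = 2*(-1) = -2)
I = -13/14 (I = 13*(-1/14) = -13/14 ≈ -0.92857)
x(60, s)*I = -2*(-13/14) = 13/7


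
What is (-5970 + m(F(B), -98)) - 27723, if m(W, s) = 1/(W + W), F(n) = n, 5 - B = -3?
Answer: -539087/16 ≈ -33693.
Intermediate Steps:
B = 8 (B = 5 - 1*(-3) = 5 + 3 = 8)
m(W, s) = 1/(2*W)
(-5970 + m(F(B), -98)) - 27723 = (-5970 + (½)/8) - 27723 = (-5970 + (½)*(⅛)) - 27723 = (-5970 + 1/16) - 27723 = -95519/16 - 27723 = -539087/16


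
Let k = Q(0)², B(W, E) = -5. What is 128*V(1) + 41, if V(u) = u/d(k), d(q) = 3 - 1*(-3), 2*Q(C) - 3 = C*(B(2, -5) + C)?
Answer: 187/3 ≈ 62.333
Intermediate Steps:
Q(C) = 3/2 + C*(-5 + C)/2 (Q(C) = 3/2 + (C*(-5 + C))/2 = 3/2 + C*(-5 + C)/2)
k = 9/4 (k = (3/2 + (½)*0² - 5/2*0)² = (3/2 + (½)*0 + 0)² = (3/2 + 0 + 0)² = (3/2)² = 9/4 ≈ 2.2500)
d(q) = 6 (d(q) = 3 + 3 = 6)
V(u) = u/6
128*V(1) + 41 = 128*((⅙)*1) + 41 = 128*(⅙) + 41 = 64/3 + 41 = 187/3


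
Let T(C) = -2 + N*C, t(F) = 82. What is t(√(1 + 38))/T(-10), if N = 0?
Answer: -41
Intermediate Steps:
T(C) = -2 (T(C) = -2 + 0*C = -2 + 0 = -2)
t(√(1 + 38))/T(-10) = 82/(-2) = 82*(-½) = -41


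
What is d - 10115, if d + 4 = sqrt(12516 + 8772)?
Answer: -10119 + 2*sqrt(5322) ≈ -9973.1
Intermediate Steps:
d = -4 + 2*sqrt(5322) (d = -4 + sqrt(12516 + 8772) = -4 + sqrt(21288) = -4 + 2*sqrt(5322) ≈ 141.90)
d - 10115 = (-4 + 2*sqrt(5322)) - 10115 = -10119 + 2*sqrt(5322)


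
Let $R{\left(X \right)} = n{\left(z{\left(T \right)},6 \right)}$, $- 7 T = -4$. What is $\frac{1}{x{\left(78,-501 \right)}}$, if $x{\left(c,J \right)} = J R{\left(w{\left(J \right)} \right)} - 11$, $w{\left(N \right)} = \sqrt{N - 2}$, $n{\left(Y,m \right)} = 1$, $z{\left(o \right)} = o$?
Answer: $- \frac{1}{512} \approx -0.0019531$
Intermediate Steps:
$T = \frac{4}{7}$ ($T = \left(- \frac{1}{7}\right) \left(-4\right) = \frac{4}{7} \approx 0.57143$)
$w{\left(N \right)} = \sqrt{-2 + N}$
$R{\left(X \right)} = 1$
$x{\left(c,J \right)} = -11 + J$ ($x{\left(c,J \right)} = J 1 - 11 = J - 11 = -11 + J$)
$\frac{1}{x{\left(78,-501 \right)}} = \frac{1}{-11 - 501} = \frac{1}{-512} = - \frac{1}{512}$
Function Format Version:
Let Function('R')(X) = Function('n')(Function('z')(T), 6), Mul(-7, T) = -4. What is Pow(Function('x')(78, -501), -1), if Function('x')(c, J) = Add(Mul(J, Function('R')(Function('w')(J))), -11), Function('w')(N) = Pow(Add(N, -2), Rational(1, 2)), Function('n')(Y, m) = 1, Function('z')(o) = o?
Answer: Rational(-1, 512) ≈ -0.0019531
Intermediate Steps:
T = Rational(4, 7) (T = Mul(Rational(-1, 7), -4) = Rational(4, 7) ≈ 0.57143)
Function('w')(N) = Pow(Add(-2, N), Rational(1, 2))
Function('R')(X) = 1
Function('x')(c, J) = Add(-11, J) (Function('x')(c, J) = Add(Mul(J, 1), -11) = Add(J, -11) = Add(-11, J))
Pow(Function('x')(78, -501), -1) = Pow(Add(-11, -501), -1) = Pow(-512, -1) = Rational(-1, 512)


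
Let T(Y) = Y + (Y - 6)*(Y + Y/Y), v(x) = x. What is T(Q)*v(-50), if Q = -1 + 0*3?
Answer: 50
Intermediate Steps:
Q = -1 (Q = -1 + 0 = -1)
T(Y) = Y + (1 + Y)*(-6 + Y) (T(Y) = Y + (-6 + Y)*(Y + 1) = Y + (-6 + Y)*(1 + Y) = Y + (1 + Y)*(-6 + Y))
T(Q)*v(-50) = (-6 + (-1)² - 4*(-1))*(-50) = (-6 + 1 + 4)*(-50) = -1*(-50) = 50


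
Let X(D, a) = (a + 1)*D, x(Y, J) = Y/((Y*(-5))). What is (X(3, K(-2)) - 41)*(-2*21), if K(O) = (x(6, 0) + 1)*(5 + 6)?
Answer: 2436/5 ≈ 487.20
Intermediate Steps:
x(Y, J) = -⅕ (x(Y, J) = Y/((-5*Y)) = Y*(-1/(5*Y)) = -⅕)
K(O) = 44/5 (K(O) = (-⅕ + 1)*(5 + 6) = (⅘)*11 = 44/5)
X(D, a) = D*(1 + a) (X(D, a) = (1 + a)*D = D*(1 + a))
(X(3, K(-2)) - 41)*(-2*21) = (3*(1 + 44/5) - 41)*(-2*21) = (3*(49/5) - 41)*(-42) = (147/5 - 41)*(-42) = -58/5*(-42) = 2436/5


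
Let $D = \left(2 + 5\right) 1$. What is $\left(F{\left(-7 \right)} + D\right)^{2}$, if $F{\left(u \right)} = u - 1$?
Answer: $1$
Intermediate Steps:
$F{\left(u \right)} = -1 + u$
$D = 7$ ($D = 7 \cdot 1 = 7$)
$\left(F{\left(-7 \right)} + D\right)^{2} = \left(\left(-1 - 7\right) + 7\right)^{2} = \left(-8 + 7\right)^{2} = \left(-1\right)^{2} = 1$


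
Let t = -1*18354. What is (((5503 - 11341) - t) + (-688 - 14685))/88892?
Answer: -2857/88892 ≈ -0.032140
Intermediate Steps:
t = -18354
(((5503 - 11341) - t) + (-688 - 14685))/88892 = (((5503 - 11341) - 1*(-18354)) + (-688 - 14685))/88892 = ((-5838 + 18354) - 15373)*(1/88892) = (12516 - 15373)*(1/88892) = -2857*1/88892 = -2857/88892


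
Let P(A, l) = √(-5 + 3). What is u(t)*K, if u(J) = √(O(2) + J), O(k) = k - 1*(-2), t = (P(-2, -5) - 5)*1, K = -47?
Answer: -47*√(-1 + I*√2) ≈ -28.435 - 54.932*I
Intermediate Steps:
P(A, l) = I*√2 (P(A, l) = √(-2) = I*√2)
t = -5 + I*√2 (t = (I*√2 - 5)*1 = (-5 + I*√2)*1 = -5 + I*√2 ≈ -5.0 + 1.4142*I)
O(k) = 2 + k (O(k) = k + 2 = 2 + k)
u(J) = √(4 + J) (u(J) = √((2 + 2) + J) = √(4 + J))
u(t)*K = √(4 + (-5 + I*√2))*(-47) = √(-1 + I*√2)*(-47) = -47*√(-1 + I*√2)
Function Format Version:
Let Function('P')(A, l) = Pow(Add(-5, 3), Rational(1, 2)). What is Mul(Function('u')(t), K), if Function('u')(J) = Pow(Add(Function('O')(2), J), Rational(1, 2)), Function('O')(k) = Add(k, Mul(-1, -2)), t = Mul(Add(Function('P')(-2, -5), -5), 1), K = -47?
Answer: Mul(-47, Pow(Add(-1, Mul(I, Pow(2, Rational(1, 2)))), Rational(1, 2))) ≈ Add(-28.435, Mul(-54.932, I))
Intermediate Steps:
Function('P')(A, l) = Mul(I, Pow(2, Rational(1, 2))) (Function('P')(A, l) = Pow(-2, Rational(1, 2)) = Mul(I, Pow(2, Rational(1, 2))))
t = Add(-5, Mul(I, Pow(2, Rational(1, 2)))) (t = Mul(Add(Mul(I, Pow(2, Rational(1, 2))), -5), 1) = Mul(Add(-5, Mul(I, Pow(2, Rational(1, 2)))), 1) = Add(-5, Mul(I, Pow(2, Rational(1, 2)))) ≈ Add(-5.0000, Mul(1.4142, I)))
Function('O')(k) = Add(2, k) (Function('O')(k) = Add(k, 2) = Add(2, k))
Function('u')(J) = Pow(Add(4, J), Rational(1, 2)) (Function('u')(J) = Pow(Add(Add(2, 2), J), Rational(1, 2)) = Pow(Add(4, J), Rational(1, 2)))
Mul(Function('u')(t), K) = Mul(Pow(Add(4, Add(-5, Mul(I, Pow(2, Rational(1, 2))))), Rational(1, 2)), -47) = Mul(Pow(Add(-1, Mul(I, Pow(2, Rational(1, 2)))), Rational(1, 2)), -47) = Mul(-47, Pow(Add(-1, Mul(I, Pow(2, Rational(1, 2)))), Rational(1, 2)))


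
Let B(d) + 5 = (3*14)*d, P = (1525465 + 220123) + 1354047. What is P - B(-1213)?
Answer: 3150586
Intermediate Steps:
P = 3099635 (P = 1745588 + 1354047 = 3099635)
B(d) = -5 + 42*d (B(d) = -5 + (3*14)*d = -5 + 42*d)
P - B(-1213) = 3099635 - (-5 + 42*(-1213)) = 3099635 - (-5 - 50946) = 3099635 - 1*(-50951) = 3099635 + 50951 = 3150586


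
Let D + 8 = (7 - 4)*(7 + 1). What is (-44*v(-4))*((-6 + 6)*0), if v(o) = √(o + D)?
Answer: 0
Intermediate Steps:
D = 16 (D = -8 + (7 - 4)*(7 + 1) = -8 + 3*8 = -8 + 24 = 16)
v(o) = √(16 + o) (v(o) = √(o + 16) = √(16 + o))
(-44*v(-4))*((-6 + 6)*0) = (-44*√(16 - 4))*((-6 + 6)*0) = (-88*√3)*(0*0) = -88*√3*0 = 0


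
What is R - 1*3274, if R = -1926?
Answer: -5200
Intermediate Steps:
R - 1*3274 = -1926 - 1*3274 = -1926 - 3274 = -5200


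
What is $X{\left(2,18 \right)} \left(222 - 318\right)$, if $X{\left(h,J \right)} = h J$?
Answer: $-3456$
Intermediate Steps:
$X{\left(h,J \right)} = J h$
$X{\left(2,18 \right)} \left(222 - 318\right) = 18 \cdot 2 \left(222 - 318\right) = 36 \left(-96\right) = -3456$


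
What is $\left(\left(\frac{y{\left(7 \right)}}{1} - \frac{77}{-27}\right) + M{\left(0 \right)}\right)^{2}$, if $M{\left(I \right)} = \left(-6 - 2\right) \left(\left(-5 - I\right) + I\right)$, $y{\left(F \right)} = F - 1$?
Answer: $\frac{1739761}{729} \approx 2386.5$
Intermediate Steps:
$y{\left(F \right)} = -1 + F$
$M{\left(I \right)} = 40$ ($M{\left(I \right)} = \left(-8\right) \left(-5\right) = 40$)
$\left(\left(\frac{y{\left(7 \right)}}{1} - \frac{77}{-27}\right) + M{\left(0 \right)}\right)^{2} = \left(\left(\frac{-1 + 7}{1} - \frac{77}{-27}\right) + 40\right)^{2} = \left(\left(6 \cdot 1 - - \frac{77}{27}\right) + 40\right)^{2} = \left(\left(6 + \frac{77}{27}\right) + 40\right)^{2} = \left(\frac{239}{27} + 40\right)^{2} = \left(\frac{1319}{27}\right)^{2} = \frac{1739761}{729}$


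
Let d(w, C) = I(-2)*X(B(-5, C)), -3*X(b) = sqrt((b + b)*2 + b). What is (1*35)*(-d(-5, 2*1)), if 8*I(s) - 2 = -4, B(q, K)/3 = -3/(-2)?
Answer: -35*sqrt(10)/8 ≈ -13.835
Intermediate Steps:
B(q, K) = 9/2 (B(q, K) = 3*(-3/(-2)) = 3*(-3*(-1/2)) = 3*(3/2) = 9/2)
I(s) = -1/4 (I(s) = 1/4 + (1/8)*(-4) = 1/4 - 1/2 = -1/4)
X(b) = -sqrt(5)*sqrt(b)/3 (X(b) = -sqrt((b + b)*2 + b)/3 = -sqrt((2*b)*2 + b)/3 = -sqrt(4*b + b)/3 = -sqrt(5)*sqrt(b)/3)
d(w, C) = sqrt(10)/8 (d(w, C) = -(-1)*sqrt(5)*sqrt(9/2)/12 = -(-1)*sqrt(5)*3*sqrt(2)/2/12 = -(-1)*sqrt(10)/8 = sqrt(10)/8)
(1*35)*(-d(-5, 2*1)) = (1*35)*(-sqrt(10)/8) = 35*(-sqrt(10)/8) = -35*sqrt(10)/8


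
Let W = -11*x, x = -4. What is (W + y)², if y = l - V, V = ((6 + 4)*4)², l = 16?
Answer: 2371600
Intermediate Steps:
V = 1600 (V = (10*4)² = 40² = 1600)
W = 44 (W = -11*(-4) = 44)
y = -1584 (y = 16 - 1*1600 = 16 - 1600 = -1584)
(W + y)² = (44 - 1584)² = (-1540)² = 2371600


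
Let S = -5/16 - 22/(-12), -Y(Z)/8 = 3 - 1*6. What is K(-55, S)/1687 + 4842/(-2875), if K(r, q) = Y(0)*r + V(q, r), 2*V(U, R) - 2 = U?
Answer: -1148005709/465612000 ≈ -2.4656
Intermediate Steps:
V(U, R) = 1 + U/2
Y(Z) = 24 (Y(Z) = -8*(3 - 1*6) = -8*(3 - 6) = -8*(-3) = 24)
S = 73/48 (S = -5*1/16 - 22*(-1/12) = -5/16 + 11/6 = 73/48 ≈ 1.5208)
K(r, q) = 1 + q/2 + 24*r (K(r, q) = 24*r + (1 + q/2) = 1 + q/2 + 24*r)
K(-55, S)/1687 + 4842/(-2875) = (1 + (1/2)*(73/48) + 24*(-55))/1687 + 4842/(-2875) = (1 + 73/96 - 1320)*(1/1687) + 4842*(-1/2875) = -126551/96*1/1687 - 4842/2875 = -126551/161952 - 4842/2875 = -1148005709/465612000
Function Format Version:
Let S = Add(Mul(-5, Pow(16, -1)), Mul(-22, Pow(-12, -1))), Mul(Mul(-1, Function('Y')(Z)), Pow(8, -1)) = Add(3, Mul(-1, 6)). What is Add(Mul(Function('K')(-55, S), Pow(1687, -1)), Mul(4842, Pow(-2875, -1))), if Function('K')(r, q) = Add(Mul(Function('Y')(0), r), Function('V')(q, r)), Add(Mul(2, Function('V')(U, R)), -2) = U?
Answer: Rational(-1148005709, 465612000) ≈ -2.4656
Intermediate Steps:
Function('V')(U, R) = Add(1, Mul(Rational(1, 2), U))
Function('Y')(Z) = 24 (Function('Y')(Z) = Mul(-8, Add(3, Mul(-1, 6))) = Mul(-8, Add(3, -6)) = Mul(-8, -3) = 24)
S = Rational(73, 48) (S = Add(Mul(-5, Rational(1, 16)), Mul(-22, Rational(-1, 12))) = Add(Rational(-5, 16), Rational(11, 6)) = Rational(73, 48) ≈ 1.5208)
Function('K')(r, q) = Add(1, Mul(Rational(1, 2), q), Mul(24, r)) (Function('K')(r, q) = Add(Mul(24, r), Add(1, Mul(Rational(1, 2), q))) = Add(1, Mul(Rational(1, 2), q), Mul(24, r)))
Add(Mul(Function('K')(-55, S), Pow(1687, -1)), Mul(4842, Pow(-2875, -1))) = Add(Mul(Add(1, Mul(Rational(1, 2), Rational(73, 48)), Mul(24, -55)), Pow(1687, -1)), Mul(4842, Pow(-2875, -1))) = Add(Mul(Add(1, Rational(73, 96), -1320), Rational(1, 1687)), Mul(4842, Rational(-1, 2875))) = Add(Mul(Rational(-126551, 96), Rational(1, 1687)), Rational(-4842, 2875)) = Add(Rational(-126551, 161952), Rational(-4842, 2875)) = Rational(-1148005709, 465612000)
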